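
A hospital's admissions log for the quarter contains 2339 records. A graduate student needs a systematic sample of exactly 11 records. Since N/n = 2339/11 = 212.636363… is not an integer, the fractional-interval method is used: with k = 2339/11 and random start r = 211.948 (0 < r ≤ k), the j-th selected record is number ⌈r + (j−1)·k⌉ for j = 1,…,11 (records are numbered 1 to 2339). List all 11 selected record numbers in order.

212, 425, 638, 850, 1063, 1276, 1488, 1701, 1914, 2126, 2339

j=1: r + 0k = 211.948 → ⌈·⌉ = 212
j=2: r + 1k = 424.584363… → ⌈·⌉ = 425
j=3: r + 2k = 637.220727… → ⌈·⌉ = 638
j=4: r + 3k = 849.857090… → ⌈·⌉ = 850
j=5: r + 4k = 1062.493454… → ⌈·⌉ = 1063
j=6: r + 5k = 1275.129818… → ⌈·⌉ = 1276
j=7: r + 6k = 1487.766181… → ⌈·⌉ = 1488
j=8: r + 7k = 1700.402545… → ⌈·⌉ = 1701
j=9: r + 8k = 1913.038909… → ⌈·⌉ = 1914
j=10: r + 9k = 2125.675272… → ⌈·⌉ = 2126
j=11: r + 10k = 2338.311636… → ⌈·⌉ = 2339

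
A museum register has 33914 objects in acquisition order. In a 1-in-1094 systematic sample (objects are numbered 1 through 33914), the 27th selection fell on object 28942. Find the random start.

k = 1094
r = 28942 − (27−1)×1094 = 28942 − 28444 = 498

498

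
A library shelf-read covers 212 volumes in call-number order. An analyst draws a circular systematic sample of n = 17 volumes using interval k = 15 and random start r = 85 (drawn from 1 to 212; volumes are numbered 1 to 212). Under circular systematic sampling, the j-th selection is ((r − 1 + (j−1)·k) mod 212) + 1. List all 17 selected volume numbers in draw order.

Selection 1: 85
Selection 2: 85 + 15 = 100
Selection 3: 100 + 15 = 115
Selection 4: 115 + 15 = 130
Selection 5: 130 + 15 = 145
Selection 6: 145 + 15 = 160
Selection 7: 160 + 15 = 175
Selection 8: 175 + 15 = 190
Selection 9: 190 + 15 = 205
Selection 10: 205 + 15 = 220 → 220 − 212 = 8
Selection 11: 8 + 15 = 23
Selection 12: 23 + 15 = 38
Selection 13: 38 + 15 = 53
Selection 14: 53 + 15 = 68
Selection 15: 68 + 15 = 83
Selection 16: 83 + 15 = 98
Selection 17: 98 + 15 = 113

85, 100, 115, 130, 145, 160, 175, 190, 205, 8, 23, 38, 53, 68, 83, 98, 113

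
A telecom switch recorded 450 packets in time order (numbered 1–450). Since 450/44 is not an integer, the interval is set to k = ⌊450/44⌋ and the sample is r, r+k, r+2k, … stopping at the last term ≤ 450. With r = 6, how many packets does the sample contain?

45

k = ⌊450/44⌋ = 10
Achieved size = ⌊(450 − 6)/10⌋ + 1 = ⌊444/10⌋ + 1 = 44 + 1 = 45
(last selection: 6 + 44×10 = 446 ≤ 450; next would be 456 > 450)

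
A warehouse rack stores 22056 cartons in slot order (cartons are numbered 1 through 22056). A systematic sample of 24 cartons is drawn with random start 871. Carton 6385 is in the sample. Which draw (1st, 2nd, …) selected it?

7

k = 22056/24 = 919
position = (6385 − 871)/919 + 1 = 5514/919 + 1 = 6 + 1 = 7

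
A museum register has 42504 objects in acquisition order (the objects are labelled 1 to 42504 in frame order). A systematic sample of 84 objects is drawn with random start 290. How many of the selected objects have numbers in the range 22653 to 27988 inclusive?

k = 42504/84 = 506
First selection ≥ 22653: 290 + ⌈(22653−290)/506⌉·506 = 290 + 45×506 = 23060
Last selection ≤ 27988: 290 + ⌊(27988−290)/506⌋·506 = 290 + 54×506 = 27614
Count = 54 − 45 + 1 = 10

10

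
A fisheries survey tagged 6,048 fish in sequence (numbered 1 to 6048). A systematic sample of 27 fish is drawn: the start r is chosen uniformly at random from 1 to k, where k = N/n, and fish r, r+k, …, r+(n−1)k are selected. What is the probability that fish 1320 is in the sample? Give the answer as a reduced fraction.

1/224

k = 6048/27 = 224.
Fish 1320 is selected iff r ≡ 1320 (mod 224); exactly one such r in {1,…,224}.
Inclusion probability = 1/224.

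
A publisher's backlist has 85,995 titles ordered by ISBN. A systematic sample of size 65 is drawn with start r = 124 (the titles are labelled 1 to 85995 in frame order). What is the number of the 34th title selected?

43783

k = 85995/65 = 1323
34th selection = r + (34−1)·k = 124 + 33×1323 = 124 + 43659 = 43783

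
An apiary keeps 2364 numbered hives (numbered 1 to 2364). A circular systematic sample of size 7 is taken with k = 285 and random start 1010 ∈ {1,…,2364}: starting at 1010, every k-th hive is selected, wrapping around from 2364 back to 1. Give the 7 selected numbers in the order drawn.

Selection 1: 1010
Selection 2: 1010 + 285 = 1295
Selection 3: 1295 + 285 = 1580
Selection 4: 1580 + 285 = 1865
Selection 5: 1865 + 285 = 2150
Selection 6: 2150 + 285 = 2435 → 2435 − 2364 = 71
Selection 7: 71 + 285 = 356

1010, 1295, 1580, 1865, 2150, 71, 356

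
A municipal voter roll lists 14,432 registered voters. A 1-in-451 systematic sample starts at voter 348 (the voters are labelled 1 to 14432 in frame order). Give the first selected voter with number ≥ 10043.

k = 451
Steps past start: ⌈(10043 − 348)/451⌉ = ⌈9695/451⌉ = 22
Selected voter: 348 + 22×451 = 10270

10270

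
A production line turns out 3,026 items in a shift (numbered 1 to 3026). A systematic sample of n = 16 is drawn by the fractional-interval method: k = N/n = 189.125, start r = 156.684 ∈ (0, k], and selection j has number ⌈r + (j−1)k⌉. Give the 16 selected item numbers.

j=1: r + 0k = 156.684 → ⌈·⌉ = 157
j=2: r + 1k = 345.809 → ⌈·⌉ = 346
j=3: r + 2k = 534.934 → ⌈·⌉ = 535
j=4: r + 3k = 724.059 → ⌈·⌉ = 725
j=5: r + 4k = 913.184 → ⌈·⌉ = 914
j=6: r + 5k = 1102.309 → ⌈·⌉ = 1103
j=7: r + 6k = 1291.434 → ⌈·⌉ = 1292
j=8: r + 7k = 1480.559 → ⌈·⌉ = 1481
j=9: r + 8k = 1669.684 → ⌈·⌉ = 1670
j=10: r + 9k = 1858.809 → ⌈·⌉ = 1859
j=11: r + 10k = 2047.934 → ⌈·⌉ = 2048
j=12: r + 11k = 2237.059 → ⌈·⌉ = 2238
j=13: r + 12k = 2426.184 → ⌈·⌉ = 2427
j=14: r + 13k = 2615.309 → ⌈·⌉ = 2616
j=15: r + 14k = 2804.434 → ⌈·⌉ = 2805
j=16: r + 15k = 2993.559 → ⌈·⌉ = 2994

157, 346, 535, 725, 914, 1103, 1292, 1481, 1670, 1859, 2048, 2238, 2427, 2616, 2805, 2994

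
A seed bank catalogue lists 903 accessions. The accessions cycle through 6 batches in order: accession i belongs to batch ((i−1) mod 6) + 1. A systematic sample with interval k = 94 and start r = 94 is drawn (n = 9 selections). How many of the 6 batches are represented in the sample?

3

Consecutive selections differ by k = 94, so their batch numbers differ by 94 mod 6 = 4.
gcd(94, 6) = 2, so the sample visits 6/2 = 3 distinct residues mod 6.
Start 94 is batch 4; the batches hit are 2, 4, 6.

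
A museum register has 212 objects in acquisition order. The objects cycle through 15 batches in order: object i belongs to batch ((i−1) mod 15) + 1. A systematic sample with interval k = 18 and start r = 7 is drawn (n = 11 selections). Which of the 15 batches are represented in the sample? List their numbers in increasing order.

Consecutive selections differ by k = 18, so their batch numbers differ by 18 mod 15 = 3.
gcd(18, 15) = 3, so the sample visits 15/3 = 5 distinct residues mod 15.
Start 7 is batch 7; the batches hit are 1, 4, 7, 10, 13.

1, 4, 7, 10, 13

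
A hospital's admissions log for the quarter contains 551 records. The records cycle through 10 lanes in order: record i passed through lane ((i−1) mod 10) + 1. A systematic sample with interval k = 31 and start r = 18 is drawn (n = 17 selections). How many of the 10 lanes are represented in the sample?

10

Consecutive selections differ by k = 31, so their lane numbers differ by 31 mod 10 = 1.
gcd(31, 10) = 1, so the sample visits 10/1 = 10 distinct residues mod 10.
Start 18 is lane 8; the lanes hit are 1, 2, 3, 4, 5, 6, 7, 8, 9, 10.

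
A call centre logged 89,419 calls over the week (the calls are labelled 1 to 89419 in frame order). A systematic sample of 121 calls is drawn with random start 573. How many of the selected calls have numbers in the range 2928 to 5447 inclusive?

k = 89419/121 = 739
First selection ≥ 2928: 573 + ⌈(2928−573)/739⌉·739 = 573 + 4×739 = 3529
Last selection ≤ 5447: 573 + ⌊(5447−573)/739⌋·739 = 573 + 6×739 = 5007
Count = 6 − 4 + 1 = 3

3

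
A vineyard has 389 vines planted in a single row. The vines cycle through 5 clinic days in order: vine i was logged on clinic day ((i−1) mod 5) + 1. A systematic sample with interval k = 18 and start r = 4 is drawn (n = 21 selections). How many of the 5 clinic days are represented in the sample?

5

Consecutive selections differ by k = 18, so their clinic day numbers differ by 18 mod 5 = 3.
gcd(18, 5) = 1, so the sample visits 5/1 = 5 distinct residues mod 5.
Start 4 is clinic day 4; the clinic days hit are 1, 2, 3, 4, 5.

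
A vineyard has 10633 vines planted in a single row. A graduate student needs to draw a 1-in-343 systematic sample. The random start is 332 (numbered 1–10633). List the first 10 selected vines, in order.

vine 1: 332
vine 2: 332 + 343 = 675
vine 3: 675 + 343 = 1018
vine 4: 1018 + 343 = 1361
vine 5: 1361 + 343 = 1704
vine 6: 1704 + 343 = 2047
vine 7: 2047 + 343 = 2390
vine 8: 2390 + 343 = 2733
vine 9: 2733 + 343 = 3076
vine 10: 3076 + 343 = 3419

332, 675, 1018, 1361, 1704, 2047, 2390, 2733, 3076, 3419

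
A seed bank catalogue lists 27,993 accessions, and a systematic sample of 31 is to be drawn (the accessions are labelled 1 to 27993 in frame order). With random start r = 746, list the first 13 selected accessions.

746, 1649, 2552, 3455, 4358, 5261, 6164, 7067, 7970, 8873, 9776, 10679, 11582

k = N/n = 27993/31 = 903
accession 1: 746
accession 2: 746 + 903 = 1649
accession 3: 1649 + 903 = 2552
accession 4: 2552 + 903 = 3455
accession 5: 3455 + 903 = 4358
accession 6: 4358 + 903 = 5261
accession 7: 5261 + 903 = 6164
accession 8: 6164 + 903 = 7067
accession 9: 7067 + 903 = 7970
accession 10: 7970 + 903 = 8873
accession 11: 8873 + 903 = 9776
accession 12: 9776 + 903 = 10679
accession 13: 10679 + 903 = 11582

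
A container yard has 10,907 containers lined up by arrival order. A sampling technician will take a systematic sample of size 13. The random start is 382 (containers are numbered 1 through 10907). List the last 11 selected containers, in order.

k = N/n = 10907/13 = 839
3rd selection = 382 + 2×839 = 2060
4th: 2060 + 839 = 2899
5th: 2899 + 839 = 3738
6th: 3738 + 839 = 4577
7th: 4577 + 839 = 5416
8th: 5416 + 839 = 6255
9th: 6255 + 839 = 7094
10th: 7094 + 839 = 7933
11th: 7933 + 839 = 8772
12th: 8772 + 839 = 9611
13th: 9611 + 839 = 10450

2060, 2899, 3738, 4577, 5416, 6255, 7094, 7933, 8772, 9611, 10450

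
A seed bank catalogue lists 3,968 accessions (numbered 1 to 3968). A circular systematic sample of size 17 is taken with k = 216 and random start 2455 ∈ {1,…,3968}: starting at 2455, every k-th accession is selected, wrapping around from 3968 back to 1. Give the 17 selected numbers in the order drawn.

Selection 1: 2455
Selection 2: 2455 + 216 = 2671
Selection 3: 2671 + 216 = 2887
Selection 4: 2887 + 216 = 3103
Selection 5: 3103 + 216 = 3319
Selection 6: 3319 + 216 = 3535
Selection 7: 3535 + 216 = 3751
Selection 8: 3751 + 216 = 3967
Selection 9: 3967 + 216 = 4183 → 4183 − 3968 = 215
Selection 10: 215 + 216 = 431
Selection 11: 431 + 216 = 647
Selection 12: 647 + 216 = 863
Selection 13: 863 + 216 = 1079
Selection 14: 1079 + 216 = 1295
Selection 15: 1295 + 216 = 1511
Selection 16: 1511 + 216 = 1727
Selection 17: 1727 + 216 = 1943

2455, 2671, 2887, 3103, 3319, 3535, 3751, 3967, 215, 431, 647, 863, 1079, 1295, 1511, 1727, 1943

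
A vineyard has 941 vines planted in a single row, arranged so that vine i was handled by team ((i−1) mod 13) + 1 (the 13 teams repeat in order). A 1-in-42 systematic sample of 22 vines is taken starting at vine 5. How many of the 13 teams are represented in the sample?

13

Consecutive selections differ by k = 42, so their team numbers differ by 42 mod 13 = 3.
gcd(42, 13) = 1, so the sample visits 13/1 = 13 distinct residues mod 13.
Start 5 is team 5; the teams hit are 1, 2, 3, 4, 5, 6, 7, 8, 9, 10, 11, 12, 13.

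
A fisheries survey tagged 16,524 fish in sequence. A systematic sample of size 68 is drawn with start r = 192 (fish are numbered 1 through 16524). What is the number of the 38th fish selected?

k = 16524/68 = 243
38th selection = r + (38−1)·k = 192 + 37×243 = 192 + 8991 = 9183

9183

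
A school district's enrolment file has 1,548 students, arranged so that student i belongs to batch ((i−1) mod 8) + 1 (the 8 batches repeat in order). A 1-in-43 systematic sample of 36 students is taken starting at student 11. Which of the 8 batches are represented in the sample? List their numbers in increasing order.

Consecutive selections differ by k = 43, so their batch numbers differ by 43 mod 8 = 3.
gcd(43, 8) = 1, so the sample visits 8/1 = 8 distinct residues mod 8.
Start 11 is batch 3; the batches hit are 1, 2, 3, 4, 5, 6, 7, 8.

1, 2, 3, 4, 5, 6, 7, 8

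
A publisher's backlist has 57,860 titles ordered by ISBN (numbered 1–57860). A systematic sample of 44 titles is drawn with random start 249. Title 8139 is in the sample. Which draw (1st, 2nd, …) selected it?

k = 57860/44 = 1315
position = (8139 − 249)/1315 + 1 = 7890/1315 + 1 = 6 + 1 = 7

7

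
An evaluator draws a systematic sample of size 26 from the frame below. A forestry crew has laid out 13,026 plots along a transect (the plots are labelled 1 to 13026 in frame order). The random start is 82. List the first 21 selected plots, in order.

82, 583, 1084, 1585, 2086, 2587, 3088, 3589, 4090, 4591, 5092, 5593, 6094, 6595, 7096, 7597, 8098, 8599, 9100, 9601, 10102

k = N/n = 13026/26 = 501
plot 1: 82
plot 2: 82 + 501 = 583
plot 3: 583 + 501 = 1084
plot 4: 1084 + 501 = 1585
plot 5: 1585 + 501 = 2086
plot 6: 2086 + 501 = 2587
plot 7: 2587 + 501 = 3088
plot 8: 3088 + 501 = 3589
plot 9: 3589 + 501 = 4090
plot 10: 4090 + 501 = 4591
plot 11: 4591 + 501 = 5092
plot 12: 5092 + 501 = 5593
plot 13: 5593 + 501 = 6094
plot 14: 6094 + 501 = 6595
plot 15: 6595 + 501 = 7096
plot 16: 7096 + 501 = 7597
plot 17: 7597 + 501 = 8098
plot 18: 8098 + 501 = 8599
plot 19: 8599 + 501 = 9100
plot 20: 9100 + 501 = 9601
plot 21: 9601 + 501 = 10102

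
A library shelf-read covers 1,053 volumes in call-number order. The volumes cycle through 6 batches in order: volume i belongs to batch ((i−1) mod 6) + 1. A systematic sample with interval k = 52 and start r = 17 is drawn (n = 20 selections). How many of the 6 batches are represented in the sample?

Consecutive selections differ by k = 52, so their batch numbers differ by 52 mod 6 = 4.
gcd(52, 6) = 2, so the sample visits 6/2 = 3 distinct residues mod 6.
Start 17 is batch 5; the batches hit are 1, 3, 5.

3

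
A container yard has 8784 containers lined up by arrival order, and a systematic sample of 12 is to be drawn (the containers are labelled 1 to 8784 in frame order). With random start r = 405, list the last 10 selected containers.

k = N/n = 8784/12 = 732
3rd selection = 405 + 2×732 = 1869
4th: 1869 + 732 = 2601
5th: 2601 + 732 = 3333
6th: 3333 + 732 = 4065
7th: 4065 + 732 = 4797
8th: 4797 + 732 = 5529
9th: 5529 + 732 = 6261
10th: 6261 + 732 = 6993
11th: 6993 + 732 = 7725
12th: 7725 + 732 = 8457

1869, 2601, 3333, 4065, 4797, 5529, 6261, 6993, 7725, 8457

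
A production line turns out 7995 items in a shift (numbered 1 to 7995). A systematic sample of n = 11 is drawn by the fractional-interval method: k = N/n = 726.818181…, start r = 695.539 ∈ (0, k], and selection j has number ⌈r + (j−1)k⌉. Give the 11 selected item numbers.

j=1: r + 0k = 695.539 → ⌈·⌉ = 696
j=2: r + 1k = 1422.357181… → ⌈·⌉ = 1423
j=3: r + 2k = 2149.175363… → ⌈·⌉ = 2150
j=4: r + 3k = 2875.993545… → ⌈·⌉ = 2876
j=5: r + 4k = 3602.811727… → ⌈·⌉ = 3603
j=6: r + 5k = 4329.629909… → ⌈·⌉ = 4330
j=7: r + 6k = 5056.448090… → ⌈·⌉ = 5057
j=8: r + 7k = 5783.266272… → ⌈·⌉ = 5784
j=9: r + 8k = 6510.084454… → ⌈·⌉ = 6511
j=10: r + 9k = 7236.902636… → ⌈·⌉ = 7237
j=11: r + 10k = 7963.720818… → ⌈·⌉ = 7964

696, 1423, 2150, 2876, 3603, 4330, 5057, 5784, 6511, 7237, 7964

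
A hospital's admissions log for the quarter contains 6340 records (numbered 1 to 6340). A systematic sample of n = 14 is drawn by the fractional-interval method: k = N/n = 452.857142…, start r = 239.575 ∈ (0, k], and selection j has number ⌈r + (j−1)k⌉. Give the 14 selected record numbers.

240, 693, 1146, 1599, 2052, 2504, 2957, 3410, 3863, 4316, 4769, 5222, 5674, 6127

j=1: r + 0k = 239.575 → ⌈·⌉ = 240
j=2: r + 1k = 692.432142… → ⌈·⌉ = 693
j=3: r + 2k = 1145.289285… → ⌈·⌉ = 1146
j=4: r + 3k = 1598.146428… → ⌈·⌉ = 1599
j=5: r + 4k = 2051.003571… → ⌈·⌉ = 2052
j=6: r + 5k = 2503.860714… → ⌈·⌉ = 2504
j=7: r + 6k = 2956.717857… → ⌈·⌉ = 2957
j=8: r + 7k = 3409.575 → ⌈·⌉ = 3410
j=9: r + 8k = 3862.432142… → ⌈·⌉ = 3863
j=10: r + 9k = 4315.289285… → ⌈·⌉ = 4316
j=11: r + 10k = 4768.146428… → ⌈·⌉ = 4769
j=12: r + 11k = 5221.003571… → ⌈·⌉ = 5222
j=13: r + 12k = 5673.860714… → ⌈·⌉ = 5674
j=14: r + 13k = 6126.717857… → ⌈·⌉ = 6127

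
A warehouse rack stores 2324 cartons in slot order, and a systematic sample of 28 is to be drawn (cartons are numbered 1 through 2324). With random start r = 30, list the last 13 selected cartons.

1275, 1358, 1441, 1524, 1607, 1690, 1773, 1856, 1939, 2022, 2105, 2188, 2271

k = N/n = 2324/28 = 83
16th selection = 30 + 15×83 = 1275
17th: 1275 + 83 = 1358
18th: 1358 + 83 = 1441
19th: 1441 + 83 = 1524
20th: 1524 + 83 = 1607
21st: 1607 + 83 = 1690
22nd: 1690 + 83 = 1773
23rd: 1773 + 83 = 1856
24th: 1856 + 83 = 1939
25th: 1939 + 83 = 2022
26th: 2022 + 83 = 2105
27th: 2105 + 83 = 2188
28th: 2188 + 83 = 2271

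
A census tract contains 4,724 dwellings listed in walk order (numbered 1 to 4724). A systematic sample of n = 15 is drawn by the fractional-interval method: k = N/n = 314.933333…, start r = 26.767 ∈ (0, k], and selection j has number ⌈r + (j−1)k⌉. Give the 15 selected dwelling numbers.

j=1: r + 0k = 26.767 → ⌈·⌉ = 27
j=2: r + 1k = 341.700333… → ⌈·⌉ = 342
j=3: r + 2k = 656.633666… → ⌈·⌉ = 657
j=4: r + 3k = 971.567 → ⌈·⌉ = 972
j=5: r + 4k = 1286.500333… → ⌈·⌉ = 1287
j=6: r + 5k = 1601.433666… → ⌈·⌉ = 1602
j=7: r + 6k = 1916.367 → ⌈·⌉ = 1917
j=8: r + 7k = 2231.300333… → ⌈·⌉ = 2232
j=9: r + 8k = 2546.233666… → ⌈·⌉ = 2547
j=10: r + 9k = 2861.167 → ⌈·⌉ = 2862
j=11: r + 10k = 3176.100333… → ⌈·⌉ = 3177
j=12: r + 11k = 3491.033666… → ⌈·⌉ = 3492
j=13: r + 12k = 3805.967 → ⌈·⌉ = 3806
j=14: r + 13k = 4120.900333… → ⌈·⌉ = 4121
j=15: r + 14k = 4435.833666… → ⌈·⌉ = 4436

27, 342, 657, 972, 1287, 1602, 1917, 2232, 2547, 2862, 3177, 3492, 3806, 4121, 4436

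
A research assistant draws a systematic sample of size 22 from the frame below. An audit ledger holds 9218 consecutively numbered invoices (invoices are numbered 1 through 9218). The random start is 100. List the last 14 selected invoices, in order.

3452, 3871, 4290, 4709, 5128, 5547, 5966, 6385, 6804, 7223, 7642, 8061, 8480, 8899

k = N/n = 9218/22 = 419
9th selection = 100 + 8×419 = 3452
10th: 3452 + 419 = 3871
11th: 3871 + 419 = 4290
12th: 4290 + 419 = 4709
13th: 4709 + 419 = 5128
14th: 5128 + 419 = 5547
15th: 5547 + 419 = 5966
16th: 5966 + 419 = 6385
17th: 6385 + 419 = 6804
18th: 6804 + 419 = 7223
19th: 7223 + 419 = 7642
20th: 7642 + 419 = 8061
21st: 8061 + 419 = 8480
22nd: 8480 + 419 = 8899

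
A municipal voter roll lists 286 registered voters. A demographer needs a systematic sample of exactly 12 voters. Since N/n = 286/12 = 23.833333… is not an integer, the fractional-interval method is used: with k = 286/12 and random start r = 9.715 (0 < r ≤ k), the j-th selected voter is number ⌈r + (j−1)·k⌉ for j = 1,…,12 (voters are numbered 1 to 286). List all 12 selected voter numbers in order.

10, 34, 58, 82, 106, 129, 153, 177, 201, 225, 249, 272

j=1: r + 0k = 9.715 → ⌈·⌉ = 10
j=2: r + 1k = 33.548333… → ⌈·⌉ = 34
j=3: r + 2k = 57.381666… → ⌈·⌉ = 58
j=4: r + 3k = 81.215 → ⌈·⌉ = 82
j=5: r + 4k = 105.048333… → ⌈·⌉ = 106
j=6: r + 5k = 128.881666… → ⌈·⌉ = 129
j=7: r + 6k = 152.715 → ⌈·⌉ = 153
j=8: r + 7k = 176.548333… → ⌈·⌉ = 177
j=9: r + 8k = 200.381666… → ⌈·⌉ = 201
j=10: r + 9k = 224.215 → ⌈·⌉ = 225
j=11: r + 10k = 248.048333… → ⌈·⌉ = 249
j=12: r + 11k = 271.881666… → ⌈·⌉ = 272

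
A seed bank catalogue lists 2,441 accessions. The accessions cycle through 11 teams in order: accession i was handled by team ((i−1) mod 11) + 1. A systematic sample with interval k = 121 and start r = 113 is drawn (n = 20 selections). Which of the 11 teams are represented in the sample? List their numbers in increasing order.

3

Consecutive selections differ by k = 121, so their team numbers differ by 121 mod 11 = 0.
gcd(121, 11) = 11, so the sample visits 11/11 = 1 distinct residues mod 11.
Start 113 is team 3; the teams hit are 3.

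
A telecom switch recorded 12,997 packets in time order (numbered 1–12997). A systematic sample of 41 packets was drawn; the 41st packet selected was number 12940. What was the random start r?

260

k = 12997/41 = 317
r = 12940 − (41−1)×317 = 12940 − 12680 = 260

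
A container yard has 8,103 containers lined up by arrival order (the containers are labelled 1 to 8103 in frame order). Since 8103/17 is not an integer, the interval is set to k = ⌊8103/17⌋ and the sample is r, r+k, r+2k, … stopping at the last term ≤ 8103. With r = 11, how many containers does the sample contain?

18

k = ⌊8103/17⌋ = 476
Achieved size = ⌊(8103 − 11)/476⌋ + 1 = ⌊8092/476⌋ + 1 = 17 + 1 = 18
(last selection: 11 + 17×476 = 8103 ≤ 8103; next would be 8579 > 8103)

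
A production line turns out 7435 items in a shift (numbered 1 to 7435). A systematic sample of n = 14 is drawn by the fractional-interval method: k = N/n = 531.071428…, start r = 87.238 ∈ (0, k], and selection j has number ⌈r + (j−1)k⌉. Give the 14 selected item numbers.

j=1: r + 0k = 87.238 → ⌈·⌉ = 88
j=2: r + 1k = 618.309428… → ⌈·⌉ = 619
j=3: r + 2k = 1149.380857… → ⌈·⌉ = 1150
j=4: r + 3k = 1680.452285… → ⌈·⌉ = 1681
j=5: r + 4k = 2211.523714… → ⌈·⌉ = 2212
j=6: r + 5k = 2742.595142… → ⌈·⌉ = 2743
j=7: r + 6k = 3273.666571… → ⌈·⌉ = 3274
j=8: r + 7k = 3804.738 → ⌈·⌉ = 3805
j=9: r + 8k = 4335.809428… → ⌈·⌉ = 4336
j=10: r + 9k = 4866.880857… → ⌈·⌉ = 4867
j=11: r + 10k = 5397.952285… → ⌈·⌉ = 5398
j=12: r + 11k = 5929.023714… → ⌈·⌉ = 5930
j=13: r + 12k = 6460.095142… → ⌈·⌉ = 6461
j=14: r + 13k = 6991.166571… → ⌈·⌉ = 6992

88, 619, 1150, 1681, 2212, 2743, 3274, 3805, 4336, 4867, 5398, 5930, 6461, 6992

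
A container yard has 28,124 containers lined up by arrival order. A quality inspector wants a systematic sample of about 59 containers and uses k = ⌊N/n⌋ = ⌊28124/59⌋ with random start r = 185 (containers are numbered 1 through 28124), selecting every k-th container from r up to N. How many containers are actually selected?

59

k = ⌊28124/59⌋ = 476
Achieved size = ⌊(28124 − 185)/476⌋ + 1 = ⌊27939/476⌋ + 1 = 58 + 1 = 59
(last selection: 185 + 58×476 = 27793 ≤ 28124; next would be 28269 > 28124)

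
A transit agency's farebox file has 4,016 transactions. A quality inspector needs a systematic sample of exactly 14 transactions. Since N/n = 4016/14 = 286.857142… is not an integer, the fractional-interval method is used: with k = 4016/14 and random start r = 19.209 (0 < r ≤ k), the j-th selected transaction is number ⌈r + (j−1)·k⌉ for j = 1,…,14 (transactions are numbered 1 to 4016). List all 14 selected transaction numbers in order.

j=1: r + 0k = 19.209 → ⌈·⌉ = 20
j=2: r + 1k = 306.066142… → ⌈·⌉ = 307
j=3: r + 2k = 592.923285… → ⌈·⌉ = 593
j=4: r + 3k = 879.780428… → ⌈·⌉ = 880
j=5: r + 4k = 1166.637571… → ⌈·⌉ = 1167
j=6: r + 5k = 1453.494714… → ⌈·⌉ = 1454
j=7: r + 6k = 1740.351857… → ⌈·⌉ = 1741
j=8: r + 7k = 2027.209 → ⌈·⌉ = 2028
j=9: r + 8k = 2314.066142… → ⌈·⌉ = 2315
j=10: r + 9k = 2600.923285… → ⌈·⌉ = 2601
j=11: r + 10k = 2887.780428… → ⌈·⌉ = 2888
j=12: r + 11k = 3174.637571… → ⌈·⌉ = 3175
j=13: r + 12k = 3461.494714… → ⌈·⌉ = 3462
j=14: r + 13k = 3748.351857… → ⌈·⌉ = 3749

20, 307, 593, 880, 1167, 1454, 1741, 2028, 2315, 2601, 2888, 3175, 3462, 3749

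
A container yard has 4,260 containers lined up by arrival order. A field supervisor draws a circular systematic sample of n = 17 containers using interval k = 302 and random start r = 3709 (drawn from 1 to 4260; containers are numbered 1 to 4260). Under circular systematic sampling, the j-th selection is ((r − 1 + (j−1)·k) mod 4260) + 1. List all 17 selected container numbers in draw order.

3709, 4011, 53, 355, 657, 959, 1261, 1563, 1865, 2167, 2469, 2771, 3073, 3375, 3677, 3979, 21

Selection 1: 3709
Selection 2: 3709 + 302 = 4011
Selection 3: 4011 + 302 = 4313 → 4313 − 4260 = 53
Selection 4: 53 + 302 = 355
Selection 5: 355 + 302 = 657
Selection 6: 657 + 302 = 959
Selection 7: 959 + 302 = 1261
Selection 8: 1261 + 302 = 1563
Selection 9: 1563 + 302 = 1865
Selection 10: 1865 + 302 = 2167
Selection 11: 2167 + 302 = 2469
Selection 12: 2469 + 302 = 2771
Selection 13: 2771 + 302 = 3073
Selection 14: 3073 + 302 = 3375
Selection 15: 3375 + 302 = 3677
Selection 16: 3677 + 302 = 3979
Selection 17: 3979 + 302 = 4281 → 4281 − 4260 = 21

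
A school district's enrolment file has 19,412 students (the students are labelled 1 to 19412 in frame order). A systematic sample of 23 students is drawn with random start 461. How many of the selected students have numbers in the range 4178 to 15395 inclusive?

k = 19412/23 = 844
First selection ≥ 4178: 461 + ⌈(4178−461)/844⌉·844 = 461 + 5×844 = 4681
Last selection ≤ 15395: 461 + ⌊(15395−461)/844⌋·844 = 461 + 17×844 = 14809
Count = 17 − 5 + 1 = 13

13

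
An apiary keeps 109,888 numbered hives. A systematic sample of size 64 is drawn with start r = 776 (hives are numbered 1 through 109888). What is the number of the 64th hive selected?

k = 109888/64 = 1717
64th selection = r + (64−1)·k = 776 + 63×1717 = 776 + 108171 = 108947

108947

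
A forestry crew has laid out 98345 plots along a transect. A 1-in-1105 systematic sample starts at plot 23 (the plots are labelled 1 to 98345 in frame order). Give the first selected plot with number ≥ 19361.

19913

k = 1105
Steps past start: ⌈(19361 − 23)/1105⌉ = ⌈19338/1105⌉ = 18
Selected plot: 23 + 18×1105 = 19913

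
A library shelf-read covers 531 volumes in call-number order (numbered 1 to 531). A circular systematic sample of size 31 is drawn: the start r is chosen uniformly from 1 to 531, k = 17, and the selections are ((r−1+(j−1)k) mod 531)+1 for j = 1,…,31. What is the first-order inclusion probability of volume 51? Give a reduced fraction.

31/531

For each position j, as r ranges over 1…531 the j-th selection hits every volume exactly once, so volume 51 is selected for exactly 31 of the 531 starts.
Inclusion probability = 31/531.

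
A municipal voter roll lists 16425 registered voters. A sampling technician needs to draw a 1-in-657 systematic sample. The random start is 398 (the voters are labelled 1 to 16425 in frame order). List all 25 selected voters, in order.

398, 1055, 1712, 2369, 3026, 3683, 4340, 4997, 5654, 6311, 6968, 7625, 8282, 8939, 9596, 10253, 10910, 11567, 12224, 12881, 13538, 14195, 14852, 15509, 16166

voter 1: 398
voter 2: 398 + 657 = 1055
voter 3: 1055 + 657 = 1712
voter 4: 1712 + 657 = 2369
voter 5: 2369 + 657 = 3026
voter 6: 3026 + 657 = 3683
voter 7: 3683 + 657 = 4340
voter 8: 4340 + 657 = 4997
voter 9: 4997 + 657 = 5654
voter 10: 5654 + 657 = 6311
voter 11: 6311 + 657 = 6968
voter 12: 6968 + 657 = 7625
voter 13: 7625 + 657 = 8282
voter 14: 8282 + 657 = 8939
voter 15: 8939 + 657 = 9596
voter 16: 9596 + 657 = 10253
voter 17: 10253 + 657 = 10910
voter 18: 10910 + 657 = 11567
voter 19: 11567 + 657 = 12224
voter 20: 12224 + 657 = 12881
voter 21: 12881 + 657 = 13538
voter 22: 13538 + 657 = 14195
voter 23: 14195 + 657 = 14852
voter 24: 14852 + 657 = 15509
voter 25: 15509 + 657 = 16166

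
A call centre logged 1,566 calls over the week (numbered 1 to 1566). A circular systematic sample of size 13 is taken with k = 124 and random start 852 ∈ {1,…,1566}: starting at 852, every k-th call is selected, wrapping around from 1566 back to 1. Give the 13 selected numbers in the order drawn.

852, 976, 1100, 1224, 1348, 1472, 30, 154, 278, 402, 526, 650, 774

Selection 1: 852
Selection 2: 852 + 124 = 976
Selection 3: 976 + 124 = 1100
Selection 4: 1100 + 124 = 1224
Selection 5: 1224 + 124 = 1348
Selection 6: 1348 + 124 = 1472
Selection 7: 1472 + 124 = 1596 → 1596 − 1566 = 30
Selection 8: 30 + 124 = 154
Selection 9: 154 + 124 = 278
Selection 10: 278 + 124 = 402
Selection 11: 402 + 124 = 526
Selection 12: 526 + 124 = 650
Selection 13: 650 + 124 = 774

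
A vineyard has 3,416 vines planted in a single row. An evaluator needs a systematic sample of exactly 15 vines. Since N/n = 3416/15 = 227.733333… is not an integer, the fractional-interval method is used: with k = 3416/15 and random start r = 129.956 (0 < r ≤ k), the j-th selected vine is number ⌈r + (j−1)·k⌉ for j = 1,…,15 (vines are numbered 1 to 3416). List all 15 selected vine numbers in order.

130, 358, 586, 814, 1041, 1269, 1497, 1725, 1952, 2180, 2408, 2636, 2863, 3091, 3319

j=1: r + 0k = 129.956 → ⌈·⌉ = 130
j=2: r + 1k = 357.689333… → ⌈·⌉ = 358
j=3: r + 2k = 585.422666… → ⌈·⌉ = 586
j=4: r + 3k = 813.156 → ⌈·⌉ = 814
j=5: r + 4k = 1040.889333… → ⌈·⌉ = 1041
j=6: r + 5k = 1268.622666… → ⌈·⌉ = 1269
j=7: r + 6k = 1496.356 → ⌈·⌉ = 1497
j=8: r + 7k = 1724.089333… → ⌈·⌉ = 1725
j=9: r + 8k = 1951.822666… → ⌈·⌉ = 1952
j=10: r + 9k = 2179.556 → ⌈·⌉ = 2180
j=11: r + 10k = 2407.289333… → ⌈·⌉ = 2408
j=12: r + 11k = 2635.022666… → ⌈·⌉ = 2636
j=13: r + 12k = 2862.756 → ⌈·⌉ = 2863
j=14: r + 13k = 3090.489333… → ⌈·⌉ = 3091
j=15: r + 14k = 3318.222666… → ⌈·⌉ = 3319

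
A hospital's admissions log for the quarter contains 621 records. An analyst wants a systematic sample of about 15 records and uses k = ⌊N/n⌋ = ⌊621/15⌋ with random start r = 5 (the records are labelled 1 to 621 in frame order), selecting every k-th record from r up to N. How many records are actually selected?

k = ⌊621/15⌋ = 41
Achieved size = ⌊(621 − 5)/41⌋ + 1 = ⌊616/41⌋ + 1 = 15 + 1 = 16
(last selection: 5 + 15×41 = 620 ≤ 621; next would be 661 > 621)

16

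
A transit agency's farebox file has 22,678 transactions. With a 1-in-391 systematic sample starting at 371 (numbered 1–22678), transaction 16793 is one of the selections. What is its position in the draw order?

k = 391
position = (16793 − 371)/391 + 1 = 16422/391 + 1 = 42 + 1 = 43

43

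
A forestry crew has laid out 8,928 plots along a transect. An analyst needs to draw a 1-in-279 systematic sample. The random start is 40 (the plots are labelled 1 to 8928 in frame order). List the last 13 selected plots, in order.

20th selection = 40 + 19×279 = 5341
21st: 5341 + 279 = 5620
22nd: 5620 + 279 = 5899
23rd: 5899 + 279 = 6178
24th: 6178 + 279 = 6457
25th: 6457 + 279 = 6736
26th: 6736 + 279 = 7015
27th: 7015 + 279 = 7294
28th: 7294 + 279 = 7573
29th: 7573 + 279 = 7852
30th: 7852 + 279 = 8131
31st: 8131 + 279 = 8410
32nd: 8410 + 279 = 8689

5341, 5620, 5899, 6178, 6457, 6736, 7015, 7294, 7573, 7852, 8131, 8410, 8689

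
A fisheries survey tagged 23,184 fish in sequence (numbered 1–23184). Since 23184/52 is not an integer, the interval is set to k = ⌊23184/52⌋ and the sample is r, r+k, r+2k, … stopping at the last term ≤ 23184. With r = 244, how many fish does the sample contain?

k = ⌊23184/52⌋ = 445
Achieved size = ⌊(23184 − 244)/445⌋ + 1 = ⌊22940/445⌋ + 1 = 51 + 1 = 52
(last selection: 244 + 51×445 = 22939 ≤ 23184; next would be 23384 > 23184)

52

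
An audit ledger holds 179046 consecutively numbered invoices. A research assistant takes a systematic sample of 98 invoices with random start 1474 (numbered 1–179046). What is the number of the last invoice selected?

178693

k = 179046/98 = 1827
98th selection = r + (98−1)·k = 1474 + 97×1827 = 1474 + 177219 = 178693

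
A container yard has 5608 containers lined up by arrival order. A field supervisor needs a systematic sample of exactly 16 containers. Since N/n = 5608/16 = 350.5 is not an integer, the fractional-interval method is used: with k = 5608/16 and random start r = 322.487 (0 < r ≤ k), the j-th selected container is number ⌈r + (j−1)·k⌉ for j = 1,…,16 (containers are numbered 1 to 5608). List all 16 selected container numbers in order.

323, 673, 1024, 1374, 1725, 2075, 2426, 2776, 3127, 3477, 3828, 4178, 4529, 4879, 5230, 5580

j=1: r + 0k = 322.487 → ⌈·⌉ = 323
j=2: r + 1k = 672.987 → ⌈·⌉ = 673
j=3: r + 2k = 1023.487 → ⌈·⌉ = 1024
j=4: r + 3k = 1373.987 → ⌈·⌉ = 1374
j=5: r + 4k = 1724.487 → ⌈·⌉ = 1725
j=6: r + 5k = 2074.987 → ⌈·⌉ = 2075
j=7: r + 6k = 2425.487 → ⌈·⌉ = 2426
j=8: r + 7k = 2775.987 → ⌈·⌉ = 2776
j=9: r + 8k = 3126.487 → ⌈·⌉ = 3127
j=10: r + 9k = 3476.987 → ⌈·⌉ = 3477
j=11: r + 10k = 3827.487 → ⌈·⌉ = 3828
j=12: r + 11k = 4177.987 → ⌈·⌉ = 4178
j=13: r + 12k = 4528.487 → ⌈·⌉ = 4529
j=14: r + 13k = 4878.987 → ⌈·⌉ = 4879
j=15: r + 14k = 5229.487 → ⌈·⌉ = 5230
j=16: r + 15k = 5579.987 → ⌈·⌉ = 5580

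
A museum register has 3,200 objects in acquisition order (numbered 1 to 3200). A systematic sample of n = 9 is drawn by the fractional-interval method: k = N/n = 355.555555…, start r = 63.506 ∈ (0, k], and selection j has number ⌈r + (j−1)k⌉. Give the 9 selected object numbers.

64, 420, 775, 1131, 1486, 1842, 2197, 2553, 2908

j=1: r + 0k = 63.506 → ⌈·⌉ = 64
j=2: r + 1k = 419.061555… → ⌈·⌉ = 420
j=3: r + 2k = 774.617111… → ⌈·⌉ = 775
j=4: r + 3k = 1130.172666… → ⌈·⌉ = 1131
j=5: r + 4k = 1485.728222… → ⌈·⌉ = 1486
j=6: r + 5k = 1841.283777… → ⌈·⌉ = 1842
j=7: r + 6k = 2196.839333… → ⌈·⌉ = 2197
j=8: r + 7k = 2552.394888… → ⌈·⌉ = 2553
j=9: r + 8k = 2907.950444… → ⌈·⌉ = 2908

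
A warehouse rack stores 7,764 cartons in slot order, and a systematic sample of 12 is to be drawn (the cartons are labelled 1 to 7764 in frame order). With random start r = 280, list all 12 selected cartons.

280, 927, 1574, 2221, 2868, 3515, 4162, 4809, 5456, 6103, 6750, 7397

k = N/n = 7764/12 = 647
carton 1: 280
carton 2: 280 + 647 = 927
carton 3: 927 + 647 = 1574
carton 4: 1574 + 647 = 2221
carton 5: 2221 + 647 = 2868
carton 6: 2868 + 647 = 3515
carton 7: 3515 + 647 = 4162
carton 8: 4162 + 647 = 4809
carton 9: 4809 + 647 = 5456
carton 10: 5456 + 647 = 6103
carton 11: 6103 + 647 = 6750
carton 12: 6750 + 647 = 7397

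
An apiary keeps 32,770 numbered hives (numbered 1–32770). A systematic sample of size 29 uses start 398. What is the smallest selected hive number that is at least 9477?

10568

k = 32770/29 = 1130
Steps past start: ⌈(9477 − 398)/1130⌉ = ⌈9079/1130⌉ = 9
Selected hive: 398 + 9×1130 = 10568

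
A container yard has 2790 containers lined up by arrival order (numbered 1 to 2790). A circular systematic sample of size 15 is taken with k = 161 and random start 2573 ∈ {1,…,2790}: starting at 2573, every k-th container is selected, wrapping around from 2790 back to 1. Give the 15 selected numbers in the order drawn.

2573, 2734, 105, 266, 427, 588, 749, 910, 1071, 1232, 1393, 1554, 1715, 1876, 2037

Selection 1: 2573
Selection 2: 2573 + 161 = 2734
Selection 3: 2734 + 161 = 2895 → 2895 − 2790 = 105
Selection 4: 105 + 161 = 266
Selection 5: 266 + 161 = 427
Selection 6: 427 + 161 = 588
Selection 7: 588 + 161 = 749
Selection 8: 749 + 161 = 910
Selection 9: 910 + 161 = 1071
Selection 10: 1071 + 161 = 1232
Selection 11: 1232 + 161 = 1393
Selection 12: 1393 + 161 = 1554
Selection 13: 1554 + 161 = 1715
Selection 14: 1715 + 161 = 1876
Selection 15: 1876 + 161 = 2037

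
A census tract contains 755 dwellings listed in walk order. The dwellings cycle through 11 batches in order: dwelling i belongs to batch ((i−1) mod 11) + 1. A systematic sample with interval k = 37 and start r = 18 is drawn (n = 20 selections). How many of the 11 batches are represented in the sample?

11

Consecutive selections differ by k = 37, so their batch numbers differ by 37 mod 11 = 4.
gcd(37, 11) = 1, so the sample visits 11/1 = 11 distinct residues mod 11.
Start 18 is batch 7; the batches hit are 1, 2, 3, 4, 5, 6, 7, 8, 9, 10, 11.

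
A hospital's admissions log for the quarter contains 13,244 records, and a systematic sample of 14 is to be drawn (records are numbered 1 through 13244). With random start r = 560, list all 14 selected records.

560, 1506, 2452, 3398, 4344, 5290, 6236, 7182, 8128, 9074, 10020, 10966, 11912, 12858

k = N/n = 13244/14 = 946
record 1: 560
record 2: 560 + 946 = 1506
record 3: 1506 + 946 = 2452
record 4: 2452 + 946 = 3398
record 5: 3398 + 946 = 4344
record 6: 4344 + 946 = 5290
record 7: 5290 + 946 = 6236
record 8: 6236 + 946 = 7182
record 9: 7182 + 946 = 8128
record 10: 8128 + 946 = 9074
record 11: 9074 + 946 = 10020
record 12: 10020 + 946 = 10966
record 13: 10966 + 946 = 11912
record 14: 11912 + 946 = 12858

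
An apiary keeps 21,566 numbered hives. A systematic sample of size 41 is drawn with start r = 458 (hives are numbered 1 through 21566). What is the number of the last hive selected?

21498

k = 21566/41 = 526
41st selection = r + (41−1)·k = 458 + 40×526 = 458 + 21040 = 21498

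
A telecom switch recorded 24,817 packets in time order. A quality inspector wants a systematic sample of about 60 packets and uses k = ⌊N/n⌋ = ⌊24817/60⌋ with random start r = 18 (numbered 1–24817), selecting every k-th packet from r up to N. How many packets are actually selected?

61

k = ⌊24817/60⌋ = 413
Achieved size = ⌊(24817 − 18)/413⌋ + 1 = ⌊24799/413⌋ + 1 = 60 + 1 = 61
(last selection: 18 + 60×413 = 24798 ≤ 24817; next would be 25211 > 24817)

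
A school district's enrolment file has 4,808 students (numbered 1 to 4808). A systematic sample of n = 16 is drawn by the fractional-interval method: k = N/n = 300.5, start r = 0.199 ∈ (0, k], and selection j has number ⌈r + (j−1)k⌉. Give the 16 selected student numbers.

1, 301, 602, 902, 1203, 1503, 1804, 2104, 2405, 2705, 3006, 3306, 3607, 3907, 4208, 4508

j=1: r + 0k = 0.199 → ⌈·⌉ = 1
j=2: r + 1k = 300.699 → ⌈·⌉ = 301
j=3: r + 2k = 601.199 → ⌈·⌉ = 602
j=4: r + 3k = 901.699 → ⌈·⌉ = 902
j=5: r + 4k = 1202.199 → ⌈·⌉ = 1203
j=6: r + 5k = 1502.699 → ⌈·⌉ = 1503
j=7: r + 6k = 1803.199 → ⌈·⌉ = 1804
j=8: r + 7k = 2103.699 → ⌈·⌉ = 2104
j=9: r + 8k = 2404.199 → ⌈·⌉ = 2405
j=10: r + 9k = 2704.699 → ⌈·⌉ = 2705
j=11: r + 10k = 3005.199 → ⌈·⌉ = 3006
j=12: r + 11k = 3305.699 → ⌈·⌉ = 3306
j=13: r + 12k = 3606.199 → ⌈·⌉ = 3607
j=14: r + 13k = 3906.699 → ⌈·⌉ = 3907
j=15: r + 14k = 4207.199 → ⌈·⌉ = 4208
j=16: r + 15k = 4507.699 → ⌈·⌉ = 4508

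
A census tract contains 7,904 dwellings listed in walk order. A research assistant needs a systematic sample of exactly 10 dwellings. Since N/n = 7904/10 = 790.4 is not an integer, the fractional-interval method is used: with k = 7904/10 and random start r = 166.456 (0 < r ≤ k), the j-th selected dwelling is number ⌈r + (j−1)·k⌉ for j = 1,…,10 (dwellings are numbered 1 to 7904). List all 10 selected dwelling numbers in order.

167, 957, 1748, 2538, 3329, 4119, 4909, 5700, 6490, 7281

j=1: r + 0k = 166.456 → ⌈·⌉ = 167
j=2: r + 1k = 956.856 → ⌈·⌉ = 957
j=3: r + 2k = 1747.256 → ⌈·⌉ = 1748
j=4: r + 3k = 2537.656 → ⌈·⌉ = 2538
j=5: r + 4k = 3328.056 → ⌈·⌉ = 3329
j=6: r + 5k = 4118.456 → ⌈·⌉ = 4119
j=7: r + 6k = 4908.856 → ⌈·⌉ = 4909
j=8: r + 7k = 5699.256 → ⌈·⌉ = 5700
j=9: r + 8k = 6489.656 → ⌈·⌉ = 6490
j=10: r + 9k = 7280.056 → ⌈·⌉ = 7281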